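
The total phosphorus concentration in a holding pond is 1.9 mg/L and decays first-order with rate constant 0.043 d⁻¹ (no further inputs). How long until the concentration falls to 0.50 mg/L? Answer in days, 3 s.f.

31.0 d

t = ln(C₀/C)/k = ln(1.9/0.50)/0.043 = 1.335/0.043 = 31.05 d.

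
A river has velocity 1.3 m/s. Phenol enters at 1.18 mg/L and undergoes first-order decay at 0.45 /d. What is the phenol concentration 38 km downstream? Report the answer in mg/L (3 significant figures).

1.01 mg/L

Travel time t = 38 km / 1.3 m/s = 3.8e+04/1.3 = 2.923e+04 s = 0.3383 d.
First-order decay: C = 1.18·exp(−0.45·0.3383) = 1.18·0.8588 = 1.013 mg/L.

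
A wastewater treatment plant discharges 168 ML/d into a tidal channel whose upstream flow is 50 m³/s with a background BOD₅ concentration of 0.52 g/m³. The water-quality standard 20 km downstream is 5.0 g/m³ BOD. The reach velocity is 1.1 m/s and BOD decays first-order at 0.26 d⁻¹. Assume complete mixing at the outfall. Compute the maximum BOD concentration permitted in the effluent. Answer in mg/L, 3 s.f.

128 mg/L

168 ML/d = 1.944 m³/s.
Travel time to the compliance point: t = 2e+04/1.1 = 1.818e+04 s = 0.2104 d; decay factor exp(−0.26·0.2104) = 0.9468.
So the concentration just after mixing may be at most 5/0.9468 = 5.281 mg/L.
Mass balance: 5.281·51.94 = 1.944·Cₑ + 50·0.52.
Cₑ = (274.3 − 26) / 1.944 = 127.7 mg/L.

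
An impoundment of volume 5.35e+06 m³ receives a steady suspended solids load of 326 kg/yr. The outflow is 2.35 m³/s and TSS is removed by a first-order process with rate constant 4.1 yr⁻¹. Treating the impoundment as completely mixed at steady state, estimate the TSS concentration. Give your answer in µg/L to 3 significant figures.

3.39 µg/L

Outflow Q = 2.35 m³/s × 3.156e+07 s/yr = 7.416e+07 m³/yr.
Steady-state CSTR mass balance: W = Q·C + k·V·C, so C = W/(Q + kV).
Q + kV = 7.416e+07 + 4.1·5.35e+06 = 9.61e+07 m³/yr.
C = 326/9.61e+07 = 3.392e-06 kg/m³ = 0.003392 mg/L = 3.392 µg/L.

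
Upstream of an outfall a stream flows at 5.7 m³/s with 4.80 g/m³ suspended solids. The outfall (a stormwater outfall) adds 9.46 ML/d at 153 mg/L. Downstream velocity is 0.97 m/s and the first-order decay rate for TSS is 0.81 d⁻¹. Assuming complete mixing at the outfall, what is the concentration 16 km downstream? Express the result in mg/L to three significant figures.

9.46 ML/d = 0.1095 m³/s.
After complete mixing, C₀ = (0.1095·153 + 5.7·4.8) / 5.809 = 7.593 mg/L.
Travel time t = 1.6e+04 m / 0.97 m/s = 1.649e+04 s = 0.1909 d.
C = 7.593·exp(−0.81·0.1909) = 7.593·0.8567 = 6.505 mg/L.

6.51 mg/L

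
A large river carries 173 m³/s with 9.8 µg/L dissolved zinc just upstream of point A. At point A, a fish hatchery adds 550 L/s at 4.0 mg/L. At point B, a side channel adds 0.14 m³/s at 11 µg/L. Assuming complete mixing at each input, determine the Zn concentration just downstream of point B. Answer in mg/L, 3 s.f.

9.8 µg/L = 0.0098 mg/L.
550 L/s = 0.55 m³/s.
After input A: C = (173·0.0098 + 0.55·4) / 173.6 = 0.02245 mg/L.
11 µg/L = 0.011 mg/L.
After input B: C = (173.6·0.02245 + 0.14·0.011) / 173.7 = 0.02244 mg/L.

0.0224 mg/L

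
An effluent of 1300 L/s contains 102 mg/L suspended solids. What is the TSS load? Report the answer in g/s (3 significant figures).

133 g/s

1300 L/s = 1.3 m³/s.
Mass flux = Q·C = 1.3 m³/s × 102 g/m³ = 132.6 g/s.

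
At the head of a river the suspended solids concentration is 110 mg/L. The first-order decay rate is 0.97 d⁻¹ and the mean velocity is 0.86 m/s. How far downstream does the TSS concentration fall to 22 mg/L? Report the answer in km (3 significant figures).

123 km

From C = C₀·e^(−kt), t = ln(C₀/C)/k = ln(110/22)/0.97 = 1.609/0.97 = 1.659 d.
Distance = v·t = 0.86 m/s × 1.434e+05 s = 1.233e+05 m = 123.3 km.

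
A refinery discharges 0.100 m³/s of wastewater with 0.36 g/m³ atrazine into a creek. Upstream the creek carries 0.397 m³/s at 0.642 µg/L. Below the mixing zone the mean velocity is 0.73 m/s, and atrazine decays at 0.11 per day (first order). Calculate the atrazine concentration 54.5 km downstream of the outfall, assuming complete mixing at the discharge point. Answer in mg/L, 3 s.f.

0.0663 mg/L

0.642 µg/L = 0.000642 mg/L.
After complete mixing, C₀ = (0.1·0.36 + 0.397·0.000642) / 0.497 = 0.07295 mg/L.
Travel time t = 5.45e+04 m / 0.73 m/s = 7.466e+04 s = 0.8641 d.
C = 0.07295·exp(−0.11·0.8641) = 0.07295·0.9093 = 0.06633 mg/L.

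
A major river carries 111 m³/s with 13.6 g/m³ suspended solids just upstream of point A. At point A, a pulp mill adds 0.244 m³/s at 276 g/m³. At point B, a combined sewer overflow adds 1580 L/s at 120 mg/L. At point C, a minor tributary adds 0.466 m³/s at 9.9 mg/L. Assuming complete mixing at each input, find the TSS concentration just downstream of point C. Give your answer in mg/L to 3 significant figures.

15.6 mg/L

After input A: C = (111·13.6 + 0.244·276) / 111.2 = 14.18 mg/L.
1580 L/s = 1.58 m³/s.
After input B: C = (111.2·14.18 + 1.58·120) / 112.8 = 15.66 mg/L.
After input C: C = (112.8·15.66 + 0.466·9.9) / 113.3 = 15.63 mg/L.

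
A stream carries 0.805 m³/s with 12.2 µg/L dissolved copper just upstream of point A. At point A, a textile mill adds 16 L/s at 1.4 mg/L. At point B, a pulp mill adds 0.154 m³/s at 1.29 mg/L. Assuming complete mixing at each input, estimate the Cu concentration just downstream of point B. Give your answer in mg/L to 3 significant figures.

12.2 µg/L = 0.0122 mg/L.
16 L/s = 0.016 m³/s.
After input A: C = (0.805·0.0122 + 0.016·1.4) / 0.821 = 0.03925 mg/L.
After input B: C = (0.821·0.03925 + 0.154·1.29) / 0.975 = 0.2368 mg/L.

0.237 mg/L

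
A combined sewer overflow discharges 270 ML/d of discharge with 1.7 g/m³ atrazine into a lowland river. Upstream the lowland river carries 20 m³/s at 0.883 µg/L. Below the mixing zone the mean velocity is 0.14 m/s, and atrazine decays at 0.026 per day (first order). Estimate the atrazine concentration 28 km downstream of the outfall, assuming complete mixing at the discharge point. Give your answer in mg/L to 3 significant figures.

0.217 mg/L

270 ML/d = 3.125 m³/s.
0.883 µg/L = 0.000883 mg/L.
After complete mixing, C₀ = (3.125·1.7 + 20·0.000883) / 23.12 = 0.2305 mg/L.
Travel time t = 2.8e+04 m / 0.14 m/s = 2e+05 s = 2.315 d.
C = 0.2305·exp(−0.026·2.315) = 0.2305·0.9416 = 0.217 mg/L.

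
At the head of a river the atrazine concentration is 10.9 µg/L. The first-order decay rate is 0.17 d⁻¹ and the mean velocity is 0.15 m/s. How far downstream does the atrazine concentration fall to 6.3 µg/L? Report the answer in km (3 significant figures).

41.8 km

From C = C₀·e^(−kt), t = ln(C₀/C)/k = ln(10.9/6.3)/0.17 = 0.5482/0.17 = 3.225 d.
Distance = v·t = 0.15 m/s × 2.786e+05 s = 4.179e+04 m = 41.79 km.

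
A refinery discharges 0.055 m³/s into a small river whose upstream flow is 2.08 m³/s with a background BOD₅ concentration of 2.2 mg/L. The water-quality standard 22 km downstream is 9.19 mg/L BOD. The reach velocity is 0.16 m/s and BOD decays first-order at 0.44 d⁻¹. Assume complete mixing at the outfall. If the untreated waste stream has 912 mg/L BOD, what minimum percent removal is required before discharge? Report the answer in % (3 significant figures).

30.3 %

Travel time to the compliance point: t = 2.2e+04/0.16 = 1.375e+05 s = 1.591 d; decay factor exp(−0.44·1.591) = 0.4965.
So the concentration just after mixing may be at most 9.19/0.4965 = 18.51 mg/L.
Mass balance: 18.51·2.135 = 0.055·Cₑ + 2.08·2.2.
Cₑ = (39.52 − 4.576) / 0.055 = 635.4 mg/L.
Required removal = 1 − 635.4/912 = 30.33 %.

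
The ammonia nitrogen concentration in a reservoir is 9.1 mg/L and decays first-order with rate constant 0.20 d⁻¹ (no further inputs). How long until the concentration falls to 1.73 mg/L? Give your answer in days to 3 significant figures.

8.30 d

t = ln(C₀/C)/k = ln(9.1/1.73)/0.20 = 1.66/0.20 = 8.301 d.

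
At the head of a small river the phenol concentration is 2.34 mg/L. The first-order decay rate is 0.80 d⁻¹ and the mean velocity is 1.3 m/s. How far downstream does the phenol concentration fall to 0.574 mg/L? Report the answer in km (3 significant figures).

From C = C₀·e^(−kt), t = ln(C₀/C)/k = ln(2.34/0.574)/0.80 = 1.405/0.80 = 1.757 d.
Distance = v·t = 1.3 m/s × 1.518e+05 s = 1.973e+05 m = 197.3 km.

197 km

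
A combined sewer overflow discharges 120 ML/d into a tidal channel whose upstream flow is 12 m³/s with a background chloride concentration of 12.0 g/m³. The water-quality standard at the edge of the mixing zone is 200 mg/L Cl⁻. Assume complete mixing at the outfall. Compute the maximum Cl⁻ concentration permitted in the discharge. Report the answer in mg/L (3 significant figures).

1820 mg/L

120 ML/d = 1.389 m³/s.
Mass balance: 200·13.39 = 1.389·Cₑ + 12·12.
Cₑ = (2678 − 144) / 1.389 = 1824 mg/L.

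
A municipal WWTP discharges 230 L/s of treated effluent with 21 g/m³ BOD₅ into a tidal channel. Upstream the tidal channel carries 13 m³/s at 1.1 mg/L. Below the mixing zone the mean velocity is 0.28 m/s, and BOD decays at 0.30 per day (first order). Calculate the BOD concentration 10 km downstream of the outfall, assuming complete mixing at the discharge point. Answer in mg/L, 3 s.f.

230 L/s = 0.23 m³/s.
After complete mixing, C₀ = (0.23·21 + 13·1.1) / 13.23 = 1.446 mg/L.
Travel time t = 1e+04 m / 0.28 m/s = 3.571e+04 s = 0.4134 d.
C = 1.446·exp(−0.30·0.4134) = 1.446·0.8834 = 1.277 mg/L.

1.28 mg/L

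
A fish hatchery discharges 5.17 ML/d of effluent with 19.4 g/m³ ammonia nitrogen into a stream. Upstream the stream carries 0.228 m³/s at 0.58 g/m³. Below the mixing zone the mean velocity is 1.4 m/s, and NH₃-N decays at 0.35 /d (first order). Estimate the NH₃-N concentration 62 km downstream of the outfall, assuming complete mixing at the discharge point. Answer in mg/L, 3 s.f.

3.75 mg/L

5.17 ML/d = 0.05984 m³/s.
After complete mixing, C₀ = (0.05984·19.4 + 0.228·0.58) / 0.2878 = 4.492 mg/L.
Travel time t = 6.2e+04 m / 1.4 m/s = 4.429e+04 s = 0.5126 d.
C = 4.492·exp(−0.35·0.5126) = 4.492·0.8358 = 3.755 mg/L.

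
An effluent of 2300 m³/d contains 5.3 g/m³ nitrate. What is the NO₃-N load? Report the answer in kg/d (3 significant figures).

12.2 kg/d

2300 m³/d = 0.02662 m³/s.
Mass flux = Q·C = 0.02662 m³/s × 5.3 g/m³ = 0.1411 g/s.
= 0.1411 g/s × 86.4 = 12.19 kg/d.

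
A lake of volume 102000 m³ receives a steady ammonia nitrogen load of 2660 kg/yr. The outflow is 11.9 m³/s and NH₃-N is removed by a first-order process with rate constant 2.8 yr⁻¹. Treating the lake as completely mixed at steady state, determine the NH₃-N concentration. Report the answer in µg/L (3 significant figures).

7.08 µg/L

Outflow Q = 11.9 m³/s × 3.156e+07 s/yr = 3.755e+08 m³/yr.
Steady-state CSTR mass balance: W = Q·C + k·V·C, so C = W/(Q + kV).
Q + kV = 3.755e+08 + 2.8·102000 = 3.758e+08 m³/yr.
C = 2660/3.758e+08 = 7.078e-06 kg/m³ = 0.007078 mg/L = 7.078 µg/L.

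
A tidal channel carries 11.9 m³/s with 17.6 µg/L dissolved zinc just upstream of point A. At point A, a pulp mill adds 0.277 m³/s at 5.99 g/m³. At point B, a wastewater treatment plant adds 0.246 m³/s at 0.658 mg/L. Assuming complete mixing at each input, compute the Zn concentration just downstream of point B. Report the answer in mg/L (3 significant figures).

17.6 µg/L = 0.0176 mg/L.
After input A: C = (11.9·0.0176 + 0.277·5.99) / 12.18 = 0.1535 mg/L.
After input B: C = (12.18·0.1535 + 0.246·0.658) / 12.42 = 0.1634 mg/L.

0.163 mg/L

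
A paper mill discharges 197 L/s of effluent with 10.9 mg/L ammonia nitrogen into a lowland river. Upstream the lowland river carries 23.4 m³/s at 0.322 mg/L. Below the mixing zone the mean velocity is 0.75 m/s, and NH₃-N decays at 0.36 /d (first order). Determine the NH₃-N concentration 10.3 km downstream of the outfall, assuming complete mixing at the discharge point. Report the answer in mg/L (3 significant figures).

0.387 mg/L

197 L/s = 0.197 m³/s.
After complete mixing, C₀ = (0.197·10.9 + 23.4·0.322) / 23.6 = 0.4103 mg/L.
Travel time t = 1.03e+04 m / 0.75 m/s = 1.373e+04 s = 0.159 d.
C = 0.4103·exp(−0.36·0.159) = 0.4103·0.9444 = 0.3875 mg/L.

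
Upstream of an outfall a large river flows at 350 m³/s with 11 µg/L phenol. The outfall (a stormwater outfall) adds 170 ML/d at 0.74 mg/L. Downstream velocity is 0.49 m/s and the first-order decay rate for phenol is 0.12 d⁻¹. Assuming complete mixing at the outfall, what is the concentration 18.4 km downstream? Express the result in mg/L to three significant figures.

0.0143 mg/L

170 ML/d = 1.968 m³/s.
11 µg/L = 0.011 mg/L.
After complete mixing, C₀ = (1.968·0.74 + 350·0.011) / 352 = 0.01508 mg/L.
Travel time t = 1.84e+04 m / 0.49 m/s = 3.755e+04 s = 0.4346 d.
C = 0.01508·exp(−0.12·0.4346) = 0.01508·0.9492 = 0.01431 mg/L.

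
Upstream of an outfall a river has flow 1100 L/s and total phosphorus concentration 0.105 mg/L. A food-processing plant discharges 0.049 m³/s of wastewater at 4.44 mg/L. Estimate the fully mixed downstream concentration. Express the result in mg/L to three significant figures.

0.290 mg/L

1100 L/s = 1.1 m³/s.
Conservation of mass across the mixing zone: C = (0.049·4.44 + 1.1·0.105) / (0.049 + 1.1) = 0.3331/1.149 = 0.2899 mg/L.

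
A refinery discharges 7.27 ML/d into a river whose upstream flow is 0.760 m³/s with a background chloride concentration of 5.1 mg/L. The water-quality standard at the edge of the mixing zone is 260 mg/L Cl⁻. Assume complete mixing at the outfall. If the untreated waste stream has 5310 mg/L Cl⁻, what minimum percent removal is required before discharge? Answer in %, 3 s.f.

7.27 ML/d = 0.08414 m³/s.
Mass balance: 260·0.8441 = 0.08414·Cₑ + 0.76·5.1.
Cₑ = (219.5 − 3.876) / 0.08414 = 2562 mg/L.
Required removal = 1 − 2562/5310 = 51.75 %.

51.7 %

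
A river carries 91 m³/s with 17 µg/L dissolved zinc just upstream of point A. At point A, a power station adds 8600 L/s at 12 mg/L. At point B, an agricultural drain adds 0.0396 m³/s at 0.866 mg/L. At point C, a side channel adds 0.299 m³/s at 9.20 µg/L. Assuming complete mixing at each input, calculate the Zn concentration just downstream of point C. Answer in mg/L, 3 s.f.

17 µg/L = 0.017 mg/L.
8600 L/s = 8.6 m³/s.
After input A: C = (91·0.017 + 8.6·12) / 99.6 = 1.052 mg/L.
After input B: C = (99.6·1.052 + 0.0396·0.866) / 99.64 = 1.052 mg/L.
9.20 µg/L = 0.0092 mg/L.
After input C: C = (99.64·1.052 + 0.299·0.0092) / 99.94 = 1.048 mg/L.

1.05 mg/L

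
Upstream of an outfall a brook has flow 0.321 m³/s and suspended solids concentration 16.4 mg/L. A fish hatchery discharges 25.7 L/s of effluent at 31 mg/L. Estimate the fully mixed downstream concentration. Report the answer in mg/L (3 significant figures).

17.5 mg/L

25.7 L/s = 0.0257 m³/s.
Flow-weighted mixing gives C = (0.0257·31 + 0.321·16.4) / (0.0257 + 0.321) = 6.061/0.3467 = 17.48 mg/L.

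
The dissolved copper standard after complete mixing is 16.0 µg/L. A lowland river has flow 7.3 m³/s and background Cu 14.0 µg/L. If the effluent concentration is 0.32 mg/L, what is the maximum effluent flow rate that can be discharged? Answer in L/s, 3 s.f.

14.0 µg/L = 0.014 mg/L.
16.0 µg/L = 0.016 mg/L.
Mass balance at complete mixing: C_std·(Q_w + Q_r) = Q_w·C_e + Q_r·C_b.
Rearranging, Q_w = Q_r·(C_std − C_b)/(C_e − C_std) = 7.3·(0.016 − 0.014) / (0.32 − 0.016) = 0.04803 m³/s.
= 48.03 L/s.

48.0 L/s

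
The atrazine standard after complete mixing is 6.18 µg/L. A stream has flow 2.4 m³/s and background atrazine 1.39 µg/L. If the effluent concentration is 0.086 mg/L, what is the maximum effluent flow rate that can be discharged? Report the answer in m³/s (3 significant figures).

1.39 µg/L = 0.00139 mg/L.
6.18 µg/L = 0.00618 mg/L.
Mass balance at complete mixing: C_std·(Q_w + Q_r) = Q_w·C_e + Q_r·C_b.
Rearranging, Q_w = Q_r·(C_std − C_b)/(C_e − C_std) = 2.4·(0.00618 − 0.00139) / (0.086 − 0.00618) = 0.144 m³/s.

0.144 m³/s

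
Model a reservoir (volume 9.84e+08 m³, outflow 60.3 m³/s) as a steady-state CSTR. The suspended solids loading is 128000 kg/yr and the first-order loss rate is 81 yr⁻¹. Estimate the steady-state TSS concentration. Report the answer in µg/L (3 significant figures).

1.57 µg/L

Outflow Q = 60.3 m³/s × 3.156e+07 s/yr = 1.903e+09 m³/yr.
Steady-state CSTR mass balance: W = Q·C + k·V·C, so C = W/(Q + kV).
Q + kV = 1.903e+09 + 81·9.84e+08 = 8.161e+10 m³/yr.
C = 128000/8.161e+10 = 1.568e-06 kg/m³ = 0.001568 mg/L = 1.568 µg/L.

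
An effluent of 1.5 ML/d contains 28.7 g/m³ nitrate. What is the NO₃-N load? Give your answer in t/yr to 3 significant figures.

15.7 t/yr

1.5 ML/d = 0.01736 m³/s.
Mass flux = Q·C = 0.01736 m³/s × 28.7 g/m³ = 0.4983 g/s.
= 0.4983 g/s × 31.56 = 15.72 t/yr.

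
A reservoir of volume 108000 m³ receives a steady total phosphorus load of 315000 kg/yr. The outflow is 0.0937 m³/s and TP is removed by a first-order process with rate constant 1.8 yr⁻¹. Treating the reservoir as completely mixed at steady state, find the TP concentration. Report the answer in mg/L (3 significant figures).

100 mg/L

Outflow Q = 0.0937 m³/s × 3.156e+07 s/yr = 2.957e+06 m³/yr.
Steady-state CSTR mass balance: W = Q·C + k·V·C, so C = W/(Q + kV).
Q + kV = 2.957e+06 + 1.8·108000 = 3.151e+06 m³/yr.
C = 315000/3.151e+06 = 0.09996 kg/m³ = 99.96 mg/L.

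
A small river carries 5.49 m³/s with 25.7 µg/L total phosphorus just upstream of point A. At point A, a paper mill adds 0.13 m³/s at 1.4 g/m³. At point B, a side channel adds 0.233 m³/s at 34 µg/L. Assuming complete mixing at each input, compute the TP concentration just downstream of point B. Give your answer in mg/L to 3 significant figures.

25.7 µg/L = 0.0257 mg/L.
After input A: C = (5.49·0.0257 + 0.13·1.4) / 5.62 = 0.05749 mg/L.
34 µg/L = 0.034 mg/L.
After input B: C = (5.62·0.05749 + 0.233·0.034) / 5.853 = 0.05655 mg/L.

0.0566 mg/L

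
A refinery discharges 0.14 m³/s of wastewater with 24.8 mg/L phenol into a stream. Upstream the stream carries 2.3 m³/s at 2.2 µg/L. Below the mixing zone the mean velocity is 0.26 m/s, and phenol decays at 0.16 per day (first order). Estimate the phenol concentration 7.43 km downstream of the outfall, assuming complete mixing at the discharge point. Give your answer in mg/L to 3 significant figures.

2.2 µg/L = 0.0022 mg/L.
After complete mixing, C₀ = (0.14·24.8 + 2.3·0.0022) / 2.44 = 1.425 mg/L.
Travel time t = 7430 m / 0.26 m/s = 2.858e+04 s = 0.3308 d.
C = 1.425·exp(−0.16·0.3308) = 1.425·0.9485 = 1.352 mg/L.

1.35 mg/L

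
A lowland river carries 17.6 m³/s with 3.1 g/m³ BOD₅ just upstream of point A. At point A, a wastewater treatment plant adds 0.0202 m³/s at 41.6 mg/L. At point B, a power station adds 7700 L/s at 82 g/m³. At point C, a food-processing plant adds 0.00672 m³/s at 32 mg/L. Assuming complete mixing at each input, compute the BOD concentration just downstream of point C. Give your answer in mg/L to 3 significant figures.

After input A: C = (17.6·3.1 + 0.0202·41.6) / 17.62 = 3.144 mg/L.
7700 L/s = 7.7 m³/s.
After input B: C = (17.62·3.144 + 7.7·82) / 25.32 = 27.12 mg/L.
After input C: C = (25.32·27.12 + 0.00672·32) / 25.33 = 27.13 mg/L.

27.1 mg/L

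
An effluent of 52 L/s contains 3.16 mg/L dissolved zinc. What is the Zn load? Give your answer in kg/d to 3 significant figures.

14.2 kg/d

52 L/s = 0.052 m³/s.
Mass flux = Q·C = 0.052 m³/s × 3.16 g/m³ = 0.1643 g/s.
= 0.1643 g/s × 86.4 = 14.2 kg/d.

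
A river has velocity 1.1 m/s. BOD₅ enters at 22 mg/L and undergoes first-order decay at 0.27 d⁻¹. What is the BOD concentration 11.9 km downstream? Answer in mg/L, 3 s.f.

21.3 mg/L

Travel time t = 11.9 km / 1.1 m/s = 1.19e+04/1.1 = 1.082e+04 s = 0.1252 d.
First-order decay: C = 22·exp(−0.27·0.1252) = 22·0.9668 = 21.27 mg/L.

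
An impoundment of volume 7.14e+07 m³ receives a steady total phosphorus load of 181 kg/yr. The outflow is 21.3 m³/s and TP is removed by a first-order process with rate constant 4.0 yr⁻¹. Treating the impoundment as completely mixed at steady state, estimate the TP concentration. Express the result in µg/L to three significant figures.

Outflow Q = 21.3 m³/s × 3.156e+07 s/yr = 6.722e+08 m³/yr.
Steady-state CSTR mass balance: W = Q·C + k·V·C, so C = W/(Q + kV).
Q + kV = 6.722e+08 + 4.0·7.14e+07 = 9.578e+08 m³/yr.
C = 181/9.578e+08 = 1.89e-07 kg/m³ = 0.000189 mg/L = 0.189 µg/L.

0.189 µg/L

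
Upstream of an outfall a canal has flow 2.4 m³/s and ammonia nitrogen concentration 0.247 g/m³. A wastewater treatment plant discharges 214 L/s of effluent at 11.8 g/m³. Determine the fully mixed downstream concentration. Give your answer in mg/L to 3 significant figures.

1.19 mg/L

214 L/s = 0.214 m³/s.
Conservation of mass across the mixing zone: C = (0.214·11.8 + 2.4·0.247) / (0.214 + 2.4) = 3.118/2.614 = 1.193 mg/L.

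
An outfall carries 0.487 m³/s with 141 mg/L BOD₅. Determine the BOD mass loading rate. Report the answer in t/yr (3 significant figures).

Mass flux = Q·C = 0.487 m³/s × 141 g/m³ = 68.67 g/s.
= 68.67 g/s × 31.56 = 2167 t/yr.

2170 t/yr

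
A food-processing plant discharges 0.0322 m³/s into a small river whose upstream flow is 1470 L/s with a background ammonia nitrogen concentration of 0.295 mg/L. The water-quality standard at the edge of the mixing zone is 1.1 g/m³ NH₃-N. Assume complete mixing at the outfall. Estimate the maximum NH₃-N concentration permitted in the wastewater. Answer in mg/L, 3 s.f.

37.9 mg/L

1470 L/s = 1.47 m³/s.
Mass balance: 1.1·1.502 = 0.0322·Cₑ + 1.47·0.295.
Cₑ = (1.652 − 0.4336) / 0.0322 = 37.85 mg/L.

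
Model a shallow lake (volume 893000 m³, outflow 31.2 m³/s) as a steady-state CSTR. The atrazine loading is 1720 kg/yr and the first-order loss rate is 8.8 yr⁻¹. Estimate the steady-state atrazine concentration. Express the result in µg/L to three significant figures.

1.73 µg/L

Outflow Q = 31.2 m³/s × 3.156e+07 s/yr = 9.846e+08 m³/yr.
Steady-state CSTR mass balance: W = Q·C + k·V·C, so C = W/(Q + kV).
Q + kV = 9.846e+08 + 8.8·893000 = 9.925e+08 m³/yr.
C = 1720/9.925e+08 = 1.733e-06 kg/m³ = 0.001733 mg/L = 1.733 µg/L.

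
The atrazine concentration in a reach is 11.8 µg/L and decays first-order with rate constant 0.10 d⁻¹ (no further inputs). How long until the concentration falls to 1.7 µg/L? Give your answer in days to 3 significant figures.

t = ln(C₀/C)/k = ln(11.8/1.7)/0.10 = 1.937/0.10 = 19.37 d.

19.4 d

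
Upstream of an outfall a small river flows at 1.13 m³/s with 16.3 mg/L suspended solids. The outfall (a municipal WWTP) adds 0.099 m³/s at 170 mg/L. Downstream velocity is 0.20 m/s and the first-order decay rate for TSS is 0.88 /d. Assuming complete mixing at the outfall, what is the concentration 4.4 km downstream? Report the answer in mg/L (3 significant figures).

After complete mixing, C₀ = (0.099·170 + 1.13·16.3) / 1.229 = 28.68 mg/L.
Travel time t = 4400 m / 0.20 m/s = 2.2e+04 s = 0.2546 d.
C = 28.68·exp(−0.88·0.2546) = 28.68·0.7993 = 22.92 mg/L.

22.9 mg/L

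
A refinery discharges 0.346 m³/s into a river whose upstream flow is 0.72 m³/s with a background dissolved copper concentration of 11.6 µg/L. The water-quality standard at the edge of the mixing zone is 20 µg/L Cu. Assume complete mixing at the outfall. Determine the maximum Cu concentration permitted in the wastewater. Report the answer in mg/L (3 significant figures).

0.0375 mg/L

11.6 µg/L = 0.0116 mg/L.
20 µg/L = 0.02 mg/L.
Mass balance: 0.02·1.066 = 0.346·Cₑ + 0.72·0.0116.
Cₑ = (0.02132 − 0.008352) / 0.346 = 0.03748 mg/L.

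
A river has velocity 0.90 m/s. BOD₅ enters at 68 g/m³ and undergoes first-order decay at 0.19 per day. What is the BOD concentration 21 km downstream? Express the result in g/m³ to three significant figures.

Travel time t = 21 km / 0.90 m/s = 2.1e+04/0.90 = 2.333e+04 s = 0.2701 d.
First-order decay: C = 68·exp(−0.19·0.2701) = 68·0.95 = 64.6 g/m³.

64.6 g/m³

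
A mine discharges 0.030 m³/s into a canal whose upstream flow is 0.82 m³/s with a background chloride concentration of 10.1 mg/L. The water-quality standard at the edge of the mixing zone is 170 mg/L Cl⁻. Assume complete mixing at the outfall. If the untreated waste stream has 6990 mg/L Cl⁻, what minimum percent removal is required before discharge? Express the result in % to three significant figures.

Mass balance: 170·0.85 = 0.03·Cₑ + 0.82·10.1.
Cₑ = (144.5 − 8.282) / 0.03 = 4541 mg/L.
Required removal = 1 − 4541/6990 = 35.04 %.

35.0 %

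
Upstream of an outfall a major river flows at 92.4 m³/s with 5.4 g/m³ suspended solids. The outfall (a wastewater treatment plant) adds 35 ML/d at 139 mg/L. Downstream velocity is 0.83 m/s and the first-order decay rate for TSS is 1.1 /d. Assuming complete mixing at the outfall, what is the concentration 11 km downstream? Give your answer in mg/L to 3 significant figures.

5.05 mg/L

35 ML/d = 0.4051 m³/s.
After complete mixing, C₀ = (0.4051·139 + 92.4·5.4) / 92.81 = 5.983 mg/L.
Travel time t = 1.1e+04 m / 0.83 m/s = 1.325e+04 s = 0.1534 d.
C = 5.983·exp(−1.1·0.1534) = 5.983·0.8447 = 5.054 mg/L.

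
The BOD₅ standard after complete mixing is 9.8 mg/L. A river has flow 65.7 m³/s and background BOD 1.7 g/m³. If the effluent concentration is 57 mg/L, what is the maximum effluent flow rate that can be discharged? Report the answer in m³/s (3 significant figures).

Mass balance at complete mixing: C_std·(Q_w + Q_r) = Q_w·C_e + Q_r·C_b.
Rearranging, Q_w = Q_r·(C_std − C_b)/(C_e − C_std) = 65.7·(9.8 − 1.7) / (57 − 9.8) = 11.27 m³/s.

11.3 m³/s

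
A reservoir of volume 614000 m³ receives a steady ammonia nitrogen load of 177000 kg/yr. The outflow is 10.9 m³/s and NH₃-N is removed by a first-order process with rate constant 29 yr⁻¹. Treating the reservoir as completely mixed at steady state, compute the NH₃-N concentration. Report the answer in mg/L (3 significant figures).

Outflow Q = 10.9 m³/s × 3.156e+07 s/yr = 3.44e+08 m³/yr.
Steady-state CSTR mass balance: W = Q·C + k·V·C, so C = W/(Q + kV).
Q + kV = 3.44e+08 + 29·614000 = 3.618e+08 m³/yr.
C = 177000/3.618e+08 = 0.0004892 kg/m³ = 0.4892 mg/L.

0.489 mg/L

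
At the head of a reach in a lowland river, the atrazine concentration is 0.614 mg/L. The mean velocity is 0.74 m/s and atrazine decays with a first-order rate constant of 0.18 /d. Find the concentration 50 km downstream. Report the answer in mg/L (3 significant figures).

0.533 mg/L

Travel time t = 50 km / 0.74 m/s = 5e+04/0.74 = 6.757e+04 s = 0.782 d.
First-order decay: C = 0.614·exp(−0.18·0.782) = 0.614·0.8687 = 0.5334 mg/L.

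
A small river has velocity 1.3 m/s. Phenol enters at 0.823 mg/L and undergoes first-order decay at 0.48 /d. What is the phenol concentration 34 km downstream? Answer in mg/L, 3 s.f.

0.712 mg/L

Travel time t = 34 km / 1.3 m/s = 3.4e+04/1.3 = 2.615e+04 s = 0.3027 d.
First-order decay: C = 0.823·exp(−0.48·0.3027) = 0.823·0.8648 = 0.7117 mg/L.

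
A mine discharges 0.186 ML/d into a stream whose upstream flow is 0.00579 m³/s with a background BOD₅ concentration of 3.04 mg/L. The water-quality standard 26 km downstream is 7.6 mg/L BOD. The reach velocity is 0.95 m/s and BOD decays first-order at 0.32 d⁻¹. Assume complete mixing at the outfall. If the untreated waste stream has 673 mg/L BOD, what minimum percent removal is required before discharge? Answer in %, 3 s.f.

0.186 ML/d = 0.002153 m³/s.
Travel time to the compliance point: t = 2.6e+04/0.95 = 2.737e+04 s = 0.3168 d; decay factor exp(−0.32·0.3168) = 0.9036.
So the concentration just after mixing may be at most 7.6/0.9036 = 8.411 mg/L.
Mass balance: 8.411·0.007943 = 0.002153·Cₑ + 0.00579·3.04.
Cₑ = (0.0668 − 0.0176) / 0.002153 = 22.86 mg/L.
Required removal = 1 − 22.86/673 = 96.6 %.

96.6 %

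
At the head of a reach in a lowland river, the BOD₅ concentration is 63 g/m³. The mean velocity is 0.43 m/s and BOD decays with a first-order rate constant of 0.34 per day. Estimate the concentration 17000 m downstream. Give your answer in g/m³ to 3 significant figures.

53.9 g/m³

Travel time t = 17000 m / 0.43 m/s = 1.7e+04/0.43 = 3.953e+04 s = 0.4576 d.
First-order decay: C = 63·exp(−0.34·0.4576) = 63·0.8559 = 53.92 g/m³.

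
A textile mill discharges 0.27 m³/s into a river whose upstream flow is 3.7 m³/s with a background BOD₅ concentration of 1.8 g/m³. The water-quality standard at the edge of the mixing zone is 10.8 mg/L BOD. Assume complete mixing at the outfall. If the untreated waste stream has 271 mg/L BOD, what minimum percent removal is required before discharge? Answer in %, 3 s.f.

Mass balance: 10.8·3.97 = 0.27·Cₑ + 3.7·1.8.
Cₑ = (42.88 − 6.66) / 0.27 = 134.1 mg/L.
Required removal = 1 − 134.1/271 = 50.5 %.

50.5 %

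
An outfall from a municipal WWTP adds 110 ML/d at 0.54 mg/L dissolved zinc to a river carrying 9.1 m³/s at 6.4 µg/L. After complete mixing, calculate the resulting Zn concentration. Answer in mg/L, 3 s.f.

0.0719 mg/L

110 ML/d = 1.273 m³/s.
6.4 µg/L = 0.0064 mg/L.
Flow-weighted mixing gives C = (1.273·0.54 + 9.1·0.0064) / (1.273 + 9.1) = 0.7457/10.37 = 0.07189 mg/L.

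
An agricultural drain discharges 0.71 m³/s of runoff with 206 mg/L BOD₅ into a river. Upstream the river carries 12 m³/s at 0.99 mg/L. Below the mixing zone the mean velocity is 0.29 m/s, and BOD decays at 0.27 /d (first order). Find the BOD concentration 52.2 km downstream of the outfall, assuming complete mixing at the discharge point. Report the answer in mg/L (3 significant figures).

After complete mixing, C₀ = (0.71·206 + 12·0.99) / 12.71 = 12.44 mg/L.
Travel time t = 5.22e+04 m / 0.29 m/s = 1.8e+05 s = 2.083 d.
C = 12.44·exp(−0.27·2.083) = 12.44·0.5698 = 7.089 mg/L.

7.09 mg/L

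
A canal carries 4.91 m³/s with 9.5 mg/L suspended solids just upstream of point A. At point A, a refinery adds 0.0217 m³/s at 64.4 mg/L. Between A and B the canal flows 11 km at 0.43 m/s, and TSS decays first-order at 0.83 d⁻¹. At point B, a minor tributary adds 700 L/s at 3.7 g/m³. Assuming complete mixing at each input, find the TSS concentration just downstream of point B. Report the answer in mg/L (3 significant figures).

After input A: C = (4.91·9.5 + 0.0217·64.4) / 4.932 = 9.742 mg/L.
Over the 11 km reach to input B (t = 2.558e+04 s = 0.2961 d), decay gives C = 9.742·exp(−0.83·0.2961) = 7.619 mg/L.
700 L/s = 0.7 m³/s.
After input B: C = (4.932·7.619 + 0.7·3.7) / 5.632 = 7.132 mg/L.

7.13 mg/L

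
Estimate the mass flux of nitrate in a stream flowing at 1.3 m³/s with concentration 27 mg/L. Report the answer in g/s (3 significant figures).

Mass flux = Q·C = 1.3 m³/s × 27 g/m³ = 35.1 g/s.

35.1 g/s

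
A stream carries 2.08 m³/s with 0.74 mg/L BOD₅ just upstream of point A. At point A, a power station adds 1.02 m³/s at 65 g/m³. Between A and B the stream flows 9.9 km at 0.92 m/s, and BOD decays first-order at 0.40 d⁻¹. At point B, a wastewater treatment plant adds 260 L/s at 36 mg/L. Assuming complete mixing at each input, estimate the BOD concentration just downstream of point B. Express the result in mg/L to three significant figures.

After input A: C = (2.08·0.74 + 1.02·65) / 3.1 = 21.88 mg/L.
Over the 9.9 km reach to input B (t = 1.076e+04 s = 0.1245 d), decay gives C = 21.88·exp(−0.40·0.1245) = 20.82 mg/L.
260 L/s = 0.26 m³/s.
After input B: C = (3.1·20.82 + 0.26·36) / 3.36 = 21.99 mg/L.

22.0 mg/L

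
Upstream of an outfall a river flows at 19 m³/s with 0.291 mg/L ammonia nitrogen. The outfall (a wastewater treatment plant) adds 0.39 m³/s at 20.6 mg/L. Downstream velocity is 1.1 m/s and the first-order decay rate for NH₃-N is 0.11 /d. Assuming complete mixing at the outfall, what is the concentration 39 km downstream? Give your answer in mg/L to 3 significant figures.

After complete mixing, C₀ = (0.39·20.6 + 19·0.291) / 19.39 = 0.6995 mg/L.
Travel time t = 3.9e+04 m / 1.1 m/s = 3.545e+04 s = 0.4104 d.
C = 0.6995·exp(−0.11·0.4104) = 0.6995·0.9559 = 0.6686 mg/L.

0.669 mg/L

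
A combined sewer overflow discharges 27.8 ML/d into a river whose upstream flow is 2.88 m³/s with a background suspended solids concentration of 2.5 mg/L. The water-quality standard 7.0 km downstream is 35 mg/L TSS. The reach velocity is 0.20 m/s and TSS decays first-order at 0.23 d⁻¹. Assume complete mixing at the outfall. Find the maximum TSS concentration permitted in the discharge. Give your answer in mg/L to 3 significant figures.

360 mg/L

27.8 ML/d = 0.3218 m³/s.
Travel time to the compliance point: t = 7000/0.20 = 3.5e+04 s = 0.4051 d; decay factor exp(−0.23·0.4051) = 0.911.
So the concentration just after mixing may be at most 35/0.911 = 38.42 mg/L.
Mass balance: 38.42·3.202 = 0.3218·Cₑ + 2.88·2.5.
Cₑ = (123 − 7.2) / 0.3218 = 359.9 mg/L.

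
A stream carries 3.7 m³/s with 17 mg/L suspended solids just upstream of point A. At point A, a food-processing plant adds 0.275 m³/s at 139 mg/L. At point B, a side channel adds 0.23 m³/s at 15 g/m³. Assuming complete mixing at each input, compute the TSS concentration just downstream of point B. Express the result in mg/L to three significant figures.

After input A: C = (3.7·17 + 0.275·139) / 3.975 = 25.44 mg/L.
After input B: C = (3.975·25.44 + 0.23·15) / 4.205 = 24.87 mg/L.

24.9 mg/L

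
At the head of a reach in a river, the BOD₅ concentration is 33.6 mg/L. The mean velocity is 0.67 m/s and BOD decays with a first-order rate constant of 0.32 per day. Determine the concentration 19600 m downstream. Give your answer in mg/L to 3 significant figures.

30.1 mg/L

Travel time t = 19600 m / 0.67 m/s = 1.96e+04/0.67 = 2.925e+04 s = 0.3386 d.
First-order decay: C = 33.6·exp(−0.32·0.3386) = 33.6·0.8973 = 30.15 mg/L.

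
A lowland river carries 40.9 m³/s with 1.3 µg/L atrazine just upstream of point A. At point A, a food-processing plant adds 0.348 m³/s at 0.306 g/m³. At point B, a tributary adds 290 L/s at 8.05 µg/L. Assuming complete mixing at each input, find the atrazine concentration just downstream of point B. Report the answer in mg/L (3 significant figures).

1.3 µg/L = 0.0013 mg/L.
After input A: C = (40.9·0.0013 + 0.348·0.306) / 41.25 = 0.003871 mg/L.
290 L/s = 0.29 m³/s.
8.05 µg/L = 0.00805 mg/L.
After input B: C = (41.25·0.003871 + 0.29·0.00805) / 41.54 = 0.0039 mg/L.

0.00390 mg/L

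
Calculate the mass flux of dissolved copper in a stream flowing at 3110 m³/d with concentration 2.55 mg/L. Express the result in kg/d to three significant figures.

3110 m³/d = 0.036 m³/s.
Mass flux = Q·C = 0.036 m³/s × 2.55 g/m³ = 0.09179 g/s.
= 0.09179 g/s × 86.4 = 7.931 kg/d.

7.93 kg/d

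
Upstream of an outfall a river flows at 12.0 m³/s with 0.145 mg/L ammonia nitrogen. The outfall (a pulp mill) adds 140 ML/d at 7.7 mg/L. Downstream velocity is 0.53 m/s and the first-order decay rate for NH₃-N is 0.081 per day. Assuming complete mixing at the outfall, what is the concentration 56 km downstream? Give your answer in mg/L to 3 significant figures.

140 ML/d = 1.62 m³/s.
After complete mixing, C₀ = (1.62·7.7 + 12·0.145) / 13.62 = 1.044 mg/L.
Travel time t = 5.6e+04 m / 0.53 m/s = 1.057e+05 s = 1.223 d.
C = 1.044·exp(−0.081·1.223) = 1.044·0.9057 = 0.9454 mg/L.

0.945 mg/L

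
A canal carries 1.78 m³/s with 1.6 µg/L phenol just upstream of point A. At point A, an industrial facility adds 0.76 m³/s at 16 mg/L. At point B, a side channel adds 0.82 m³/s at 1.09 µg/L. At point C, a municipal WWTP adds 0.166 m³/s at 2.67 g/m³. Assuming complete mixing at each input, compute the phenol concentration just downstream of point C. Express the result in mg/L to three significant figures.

1.6 µg/L = 0.0016 mg/L.
After input A: C = (1.78·0.0016 + 0.76·16) / 2.54 = 4.789 mg/L.
1.09 µg/L = 0.00109 mg/L.
After input B: C = (2.54·4.789 + 0.82·0.00109) / 3.36 = 3.62 mg/L.
After input C: C = (3.36·3.62 + 0.166·2.67) / 3.526 = 3.575 mg/L.

3.58 mg/L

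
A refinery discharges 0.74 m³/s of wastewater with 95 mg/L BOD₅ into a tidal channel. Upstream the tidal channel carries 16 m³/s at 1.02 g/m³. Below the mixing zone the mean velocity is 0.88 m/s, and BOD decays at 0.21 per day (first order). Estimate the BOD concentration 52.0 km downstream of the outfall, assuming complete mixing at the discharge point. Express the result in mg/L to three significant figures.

After complete mixing, C₀ = (0.74·95 + 16·1.02) / 16.74 = 5.174 mg/L.
Travel time t = 5.2e+04 m / 0.88 m/s = 5.909e+04 s = 0.6839 d.
C = 5.174·exp(−0.21·0.6839) = 5.174·0.8662 = 4.482 mg/L.

4.48 mg/L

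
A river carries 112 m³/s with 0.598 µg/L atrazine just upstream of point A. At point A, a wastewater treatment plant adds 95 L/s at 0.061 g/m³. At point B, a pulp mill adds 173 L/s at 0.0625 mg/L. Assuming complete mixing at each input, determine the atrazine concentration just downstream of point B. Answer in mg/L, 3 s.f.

0.000744 mg/L

0.598 µg/L = 0.000598 mg/L.
95 L/s = 0.095 m³/s.
After input A: C = (112·0.000598 + 0.095·0.061) / 112.1 = 0.0006492 mg/L.
173 L/s = 0.173 m³/s.
After input B: C = (112.1·0.0006492 + 0.173·0.0625) / 112.3 = 0.0007445 mg/L.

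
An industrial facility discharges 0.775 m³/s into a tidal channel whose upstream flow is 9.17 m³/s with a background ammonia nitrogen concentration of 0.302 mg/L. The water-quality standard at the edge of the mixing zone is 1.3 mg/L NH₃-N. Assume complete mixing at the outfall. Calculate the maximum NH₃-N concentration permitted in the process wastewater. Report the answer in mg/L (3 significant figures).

Mass balance: 1.3·9.945 = 0.775·Cₑ + 9.17·0.302.
Cₑ = (12.93 − 2.769) / 0.775 = 13.11 mg/L.

13.1 mg/L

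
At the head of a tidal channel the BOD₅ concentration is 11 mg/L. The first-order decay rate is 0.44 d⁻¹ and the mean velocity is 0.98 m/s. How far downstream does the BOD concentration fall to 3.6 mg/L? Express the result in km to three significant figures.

215 km

From C = C₀·e^(−kt), t = ln(C₀/C)/k = ln(11/3.6)/0.44 = 1.117/0.44 = 2.539 d.
Distance = v·t = 0.98 m/s × 2.193e+05 s = 2.149e+05 m = 214.9 km.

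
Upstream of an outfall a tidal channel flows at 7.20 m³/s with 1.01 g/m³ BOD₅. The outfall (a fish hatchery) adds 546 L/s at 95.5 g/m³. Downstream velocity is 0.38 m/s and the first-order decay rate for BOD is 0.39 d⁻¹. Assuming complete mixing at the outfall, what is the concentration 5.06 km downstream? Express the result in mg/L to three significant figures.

7.22 mg/L

546 L/s = 0.546 m³/s.
After complete mixing, C₀ = (0.546·95.5 + 7.2·1.01) / 7.746 = 7.67 mg/L.
Travel time t = 5060 m / 0.38 m/s = 1.332e+04 s = 0.1541 d.
C = 7.67·exp(−0.39·0.1541) = 7.67·0.9417 = 7.223 mg/L.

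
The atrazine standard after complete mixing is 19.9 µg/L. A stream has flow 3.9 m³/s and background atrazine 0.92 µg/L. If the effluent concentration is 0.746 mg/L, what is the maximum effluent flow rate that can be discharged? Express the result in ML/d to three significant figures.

0.92 µg/L = 0.00092 mg/L.
19.9 µg/L = 0.0199 mg/L.
Mass balance at complete mixing: C_std·(Q_w + Q_r) = Q_w·C_e + Q_r·C_b.
Rearranging, Q_w = Q_r·(C_std − C_b)/(C_e − C_std) = 3.9·(0.0199 − 0.00092) / (0.746 − 0.0199) = 0.1019 m³/s.
= 8.808 ML/d.

8.81 ML/d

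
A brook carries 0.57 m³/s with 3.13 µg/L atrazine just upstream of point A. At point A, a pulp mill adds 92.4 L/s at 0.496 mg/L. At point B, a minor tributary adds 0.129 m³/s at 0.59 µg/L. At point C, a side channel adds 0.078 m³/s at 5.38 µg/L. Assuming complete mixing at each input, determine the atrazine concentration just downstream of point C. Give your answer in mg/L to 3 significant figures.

0.0553 mg/L

3.13 µg/L = 0.00313 mg/L.
92.4 L/s = 0.0924 m³/s.
After input A: C = (0.57·0.00313 + 0.0924·0.496) / 0.6624 = 0.07188 mg/L.
0.59 µg/L = 0.00059 mg/L.
After input B: C = (0.6624·0.07188 + 0.129·0.00059) / 0.7914 = 0.06026 mg/L.
5.38 µg/L = 0.00538 mg/L.
After input C: C = (0.7914·0.06026 + 0.078·0.00538) / 0.8694 = 0.05534 mg/L.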